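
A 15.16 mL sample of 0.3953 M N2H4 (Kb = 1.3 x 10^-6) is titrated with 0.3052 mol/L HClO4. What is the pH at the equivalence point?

n(N2H4) = 0.3953 x 0.01516 = 0.005993 mol; V(HClO4) at equivalence = 0.005993/0.3052 = 0.01964 L.
At equivalence the base is fully converted to N2H5+; total volume = 0.03480 L, so [N2H5+] = 0.005993/0.03480 = 0.1722 M.
Ka(N2H5+) = Kw/Kb = 1.0e-14 / 1.3 x 10^-6 = 7.69e-9.
[H^+] = sqrt(Ka x [N2H5+]) = sqrt(7.69e-9 x 0.1722) = 3.64e-5 M.
pH = -log(3.64e-5) = 4.44.

4.44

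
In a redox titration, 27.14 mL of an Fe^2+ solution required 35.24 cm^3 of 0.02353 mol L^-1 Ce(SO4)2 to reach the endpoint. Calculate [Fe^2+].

n(Ce(SO4)2) = 0.02353 x 0.03524 = 0.0008292 mol.
From the balanced equation, 1 mol Ce(SO4)2 reacts with 1 mol Fe^2+, so n(Fe^2+) = 0.0008292 x 1/1 = 0.0008292 mol.
[Fe^2+] = 0.0008292 / 0.02714 L = 0.0306 M.

0.0306 M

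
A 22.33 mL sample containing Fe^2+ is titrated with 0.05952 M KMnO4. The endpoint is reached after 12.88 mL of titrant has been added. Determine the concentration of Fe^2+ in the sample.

n(KMnO4) = 0.05952 x 0.01288 = 0.0007666 mol.
From the balanced equation, 1 mol KMnO4 reacts with 5 mol Fe^2+, so n(Fe^2+) = 0.0007666 x 5/1 = 0.003833 mol.
[Fe^2+] = 0.003833 / 0.02233 L = 0.172 M.

0.172 M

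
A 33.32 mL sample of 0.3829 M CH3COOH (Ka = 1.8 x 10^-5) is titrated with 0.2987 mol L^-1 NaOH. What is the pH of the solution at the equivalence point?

8.98

n(CH3COOH) = 0.3829 x 0.03332 = 0.01276 mol; V(NaOH) at equivalence = 0.01276/0.2987 = 0.04271 L.
At equivalence all the acid is converted to CH3COO-; total volume = 0.03332 + 0.04271 = 0.07603 L, so [CH3COO-] = 0.01276/0.07603 = 0.1678 M.
Kb = Kw/Ka = 1.0e-14 / 1.8 x 10^-5 = 5.56e-10.
[OH^-] = sqrt(Kb x [CH3COO-]) = sqrt(5.56e-10 x 0.1678) = 9.66e-6 M.
pOH = 5.02, so pH = 14.00 - 5.02 = 8.98.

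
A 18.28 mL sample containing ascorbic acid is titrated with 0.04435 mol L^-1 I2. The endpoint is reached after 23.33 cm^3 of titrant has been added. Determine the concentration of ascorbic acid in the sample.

0.0566 M

n(I2) = 0.04435 x 0.02333 = 0.001035 mol.
From the balanced equation, 1 mol I2 reacts with 1 mol ascorbic acid, so n(ascorbic acid) = 0.001035 x 1/1 = 0.001035 mol.
[ascorbic acid] = 0.001035 / 0.01828 L = 0.0566 M.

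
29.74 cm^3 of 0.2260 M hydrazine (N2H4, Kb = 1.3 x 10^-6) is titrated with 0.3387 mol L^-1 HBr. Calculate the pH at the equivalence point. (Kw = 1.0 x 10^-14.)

4.49

n(N2H4) = 0.2260 x 0.02974 = 0.006721 mol; V(HBr) at equivalence = 0.006721/0.3387 = 0.01984 L.
At equivalence the base is fully converted to N2H5+; total volume = 0.04958 L, so [N2H5+] = 0.006721/0.04958 = 0.1356 M.
Ka(N2H5+) = Kw/Kb = 1.0e-14 / 1.3 x 10^-6 = 7.69e-9.
[H^+] = sqrt(Ka x [N2H5+]) = sqrt(7.69e-9 x 0.1356) = 3.23e-5 M.
pH = -log(3.23e-5) = 4.49.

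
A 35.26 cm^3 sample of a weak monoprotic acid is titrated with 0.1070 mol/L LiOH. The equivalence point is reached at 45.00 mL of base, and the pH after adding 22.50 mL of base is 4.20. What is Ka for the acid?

6.3 x 10^-5

22.50 mL is half of the equivalence volume, so this is the half-equivalence point where [HA] = [A^-].
At half-equivalence pH = pKa, so pKa = 4.20.
Ka = 10^(-4.20) = 6.3 x 10^-5.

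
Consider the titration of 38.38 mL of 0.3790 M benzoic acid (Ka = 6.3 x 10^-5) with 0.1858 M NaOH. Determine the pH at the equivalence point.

8.65

n(C6H5COOH) = 0.3790 x 0.03838 = 0.01455 mol; V(NaOH) at equivalence = 0.01455/0.1858 = 0.07829 L.
At equivalence all the acid is converted to C6H5COO-; total volume = 0.03838 + 0.07829 = 0.1167 L, so [C6H5COO-] = 0.01455/0.1167 = 0.1247 M.
Kb = Kw/Ka = 1.0e-14 / 6.3 x 10^-5 = 1.59e-10.
[OH^-] = sqrt(Kb x [C6H5COO-]) = sqrt(1.59e-10 x 0.1247) = 4.45e-6 M.
pOH = 5.35, so pH = 14.00 - 5.35 = 8.65.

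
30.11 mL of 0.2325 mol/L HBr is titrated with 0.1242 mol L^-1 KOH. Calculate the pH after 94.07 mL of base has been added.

12.58

n(acid) = 0.2325 x 0.03011 = 0.007001 mol; n(KOH) added = 0.1242 x 0.09407 = 0.01168 mol.
Base is in excess by 0.01168 - 0.007001 = 0.004683 mol in a total volume of 0.1242 L.
[OH^-] = 0.004683/0.1242 = 0.03771 M, so pOH = 1.42 and pH = 14.00 - 1.42 = 12.58.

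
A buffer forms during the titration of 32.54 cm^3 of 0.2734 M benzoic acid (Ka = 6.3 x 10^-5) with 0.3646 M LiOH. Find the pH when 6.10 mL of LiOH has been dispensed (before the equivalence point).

Initial n(C6H5COOH) = 0.2734 x 0.03254 = 0.008896 mol.
n(LiOH) added = 0.3646 x 0.006100 = 0.002224 mol, converting that many moles of C6H5COOH to C6H5COO-.
Remaining n(C6H5COOH) = 0.006672 mol; n(C6H5COO-) = 0.002224 mol.
By Henderson-Hasselbalch, pH = pKa + log([A^-]/[HA]) = 4.20 + log(0.002224/0.006672) = 4.20 + (-0.48) = 3.72.

3.72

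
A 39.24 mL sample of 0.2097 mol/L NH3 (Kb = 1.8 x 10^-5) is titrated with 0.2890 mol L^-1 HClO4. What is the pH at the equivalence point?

n(NH3) = 0.2097 x 0.03924 = 0.008229 mol; V(HClO4) at equivalence = 0.008229/0.2890 = 0.02847 L.
At equivalence the base is fully converted to NH4+; total volume = 0.06771 L, so [NH4+] = 0.008229/0.06771 = 0.1215 M.
Ka(NH4+) = Kw/Kb = 1.0e-14 / 1.8 x 10^-5 = 5.56e-10.
[H^+] = sqrt(Ka x [NH4+]) = sqrt(5.56e-10 x 0.1215) = 8.22e-6 M.
pH = -log(8.22e-6) = 5.09.

5.09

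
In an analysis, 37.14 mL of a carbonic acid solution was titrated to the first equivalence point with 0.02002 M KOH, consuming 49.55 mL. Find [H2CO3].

0.0267 M

n(KOH) = 0.02002 x 0.04955 = 0.0009920 mol.
At the first equivalence point, 1 mol OH^- react per mol H2CO3, so n(H2CO3) = 0.0009920 / 1 = 0.0009920 mol.
[H2CO3] = 0.0009920 / 0.03714 L = 0.0267 M.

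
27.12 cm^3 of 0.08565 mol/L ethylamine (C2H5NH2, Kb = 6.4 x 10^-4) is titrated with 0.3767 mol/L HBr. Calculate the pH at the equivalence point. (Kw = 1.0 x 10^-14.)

n(C2H5NH2) = 0.08565 x 0.02712 = 0.002323 mol; V(HBr) at equivalence = 0.002323/0.3767 = 0.006166 L.
At equivalence the base is fully converted to C2H5NH3+; total volume = 0.03329 L, so [C2H5NH3+] = 0.002323/0.03329 = 0.06978 M.
Ka(C2H5NH3+) = Kw/Kb = 1.0e-14 / 6.4 x 10^-4 = 1.56e-11.
[H^+] = sqrt(Ka x [C2H5NH3+]) = sqrt(1.56e-11 x 0.06978) = 1.04e-6 M.
pH = -log(1.04e-6) = 5.98.

5.98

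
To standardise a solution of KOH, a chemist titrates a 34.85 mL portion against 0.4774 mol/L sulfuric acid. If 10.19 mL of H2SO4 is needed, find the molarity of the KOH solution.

n(H2SO4) delivered = 0.4774 x 0.01019 = 0.004865 mol.
The reaction is 2 KOH + 1 H2SO4, so n(KOH) = 0.004865 x 2/1 = 0.009729 mol.
[KOH] = 0.009729 mol / 0.03485 L = 0.279 M.

0.279 M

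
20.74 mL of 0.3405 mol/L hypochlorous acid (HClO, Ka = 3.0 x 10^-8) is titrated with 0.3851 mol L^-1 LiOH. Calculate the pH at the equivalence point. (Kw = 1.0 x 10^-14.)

10.39

n(HClO) = 0.3405 x 0.02074 = 0.007062 mol; V(LiOH) at equivalence = 0.007062/0.3851 = 0.01834 L.
At equivalence all the acid is converted to ClO-; total volume = 0.02074 + 0.01834 = 0.03908 L, so [ClO-] = 0.007062/0.03908 = 0.1807 M.
Kb = Kw/Ka = 1.0e-14 / 3.0 x 10^-8 = 3.33e-7.
[OH^-] = sqrt(Kb x [ClO-]) = sqrt(3.33e-7 x 0.1807) = 0.000245 M.
pOH = 3.61, so pH = 14.00 - 3.61 = 10.39.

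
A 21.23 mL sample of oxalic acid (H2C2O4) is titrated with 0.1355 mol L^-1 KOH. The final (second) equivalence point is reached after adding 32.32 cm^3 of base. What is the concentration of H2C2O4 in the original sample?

n(KOH) = 0.1355 x 0.03232 = 0.004379 mol.
At the final (second) equivalence point, 2 mol OH^- react per mol H2C2O4, so n(H2C2O4) = 0.004379 / 2 = 0.002190 mol.
[H2C2O4] = 0.002190 / 0.02123 L = 0.103 M.

0.103 M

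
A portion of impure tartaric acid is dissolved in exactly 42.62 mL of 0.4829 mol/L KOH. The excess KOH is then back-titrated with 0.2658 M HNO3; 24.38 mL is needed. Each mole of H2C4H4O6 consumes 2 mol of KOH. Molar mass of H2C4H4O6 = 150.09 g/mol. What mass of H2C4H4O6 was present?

Total n(KOH) added = 0.4829 x 0.04262 = 0.02058 mol.
n(HNO3) used = 0.2658 x 0.02438 = 0.006480 mol, which equals the excess n(KOH).
So n(KOH) consumed by the sample = 0.02058 - 0.006480 = 0.01410 mol.
n(H2C4H4O6) = 0.01410 / 2 = 0.007050 mol.
mass = 0.007050 mol x 150.09 g/mol = 1.06 g.

1.06 g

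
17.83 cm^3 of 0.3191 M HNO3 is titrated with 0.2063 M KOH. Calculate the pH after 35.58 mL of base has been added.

n(acid) = 0.3191 x 0.01783 = 0.005690 mol; n(KOH) added = 0.2063 x 0.03558 = 0.007340 mol.
Base is in excess by 0.007340 - 0.005690 = 0.001651 mol in a total volume of 0.05341 L.
[OH^-] = 0.001651/0.05341 = 0.03090 M, so pOH = 1.51 and pH = 14.00 - 1.51 = 12.49.

12.49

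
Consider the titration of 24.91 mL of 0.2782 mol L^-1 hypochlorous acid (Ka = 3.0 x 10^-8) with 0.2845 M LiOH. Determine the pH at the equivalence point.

n(HClO) = 0.2782 x 0.02491 = 0.006930 mol; V(LiOH) at equivalence = 0.006930/0.2845 = 0.02436 L.
At equivalence all the acid is converted to ClO-; total volume = 0.02491 + 0.02436 = 0.04927 L, so [ClO-] = 0.006930/0.04927 = 0.1407 M.
Kb = Kw/Ka = 1.0e-14 / 3.0 x 10^-8 = 3.33e-7.
[OH^-] = sqrt(Kb x [ClO-]) = sqrt(3.33e-7 x 0.1407) = 0.000217 M.
pOH = 3.66, so pH = 14.00 - 3.66 = 10.34.

10.34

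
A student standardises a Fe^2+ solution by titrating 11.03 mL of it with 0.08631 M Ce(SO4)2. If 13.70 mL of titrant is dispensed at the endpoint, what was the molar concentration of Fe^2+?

n(Ce(SO4)2) = 0.08631 x 0.01370 = 0.001182 mol.
From the balanced equation, 1 mol Ce(SO4)2 reacts with 1 mol Fe^2+, so n(Fe^2+) = 0.001182 x 1/1 = 0.001182 mol.
[Fe^2+] = 0.001182 / 0.01103 L = 0.107 M.

0.107 M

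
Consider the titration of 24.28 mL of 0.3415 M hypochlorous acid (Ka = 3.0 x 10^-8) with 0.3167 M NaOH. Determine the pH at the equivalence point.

10.37

n(HClO) = 0.3415 x 0.02428 = 0.008292 mol; V(NaOH) at equivalence = 0.008292/0.3167 = 0.02618 L.
At equivalence all the acid is converted to ClO-; total volume = 0.02428 + 0.02618 = 0.05046 L, so [ClO-] = 0.008292/0.05046 = 0.1643 M.
Kb = Kw/Ka = 1.0e-14 / 3.0 x 10^-8 = 3.33e-7.
[OH^-] = sqrt(Kb x [ClO-]) = sqrt(3.33e-7 x 0.1643) = 0.000234 M.
pOH = 3.63, so pH = 14.00 - 3.63 = 10.37.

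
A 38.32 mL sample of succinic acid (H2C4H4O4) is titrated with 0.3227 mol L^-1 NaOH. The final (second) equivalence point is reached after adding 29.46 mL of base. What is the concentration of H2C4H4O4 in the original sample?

n(NaOH) = 0.3227 x 0.02946 = 0.009507 mol.
At the final (second) equivalence point, 2 mol OH^- react per mol H2C4H4O4, so n(H2C4H4O4) = 0.009507 / 2 = 0.004753 mol.
[H2C4H4O4] = 0.004753 / 0.03832 L = 0.124 M.

0.124 M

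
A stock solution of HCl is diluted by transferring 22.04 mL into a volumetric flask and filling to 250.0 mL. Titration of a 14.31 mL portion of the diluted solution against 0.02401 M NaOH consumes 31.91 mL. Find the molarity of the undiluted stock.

0.607 M

n(NaOH) = 0.02401 x 0.03191 = 0.0007662 mol.
n(HCl) in the aliquot = 0.0007662 mol.
[diluted HCl] = 0.0007662 / 0.01431 = 0.05354 M.
Dilution factor = 250.0/22.04 = 11.34, so [stock] = 0.05354 x 11.34 = 0.607 M.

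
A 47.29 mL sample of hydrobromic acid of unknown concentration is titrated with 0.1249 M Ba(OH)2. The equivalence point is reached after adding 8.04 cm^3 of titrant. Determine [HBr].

0.0425 M

n(Ba(OH)2) delivered = 0.1249 x 0.008040 = 0.001004 mol.
The reaction is 2 HBr + 1 Ba(OH)2, so n(HBr) = 0.001004 x 2/1 = 0.002008 mol.
[HBr] = 0.002008 mol / 0.04729 L = 0.0425 M.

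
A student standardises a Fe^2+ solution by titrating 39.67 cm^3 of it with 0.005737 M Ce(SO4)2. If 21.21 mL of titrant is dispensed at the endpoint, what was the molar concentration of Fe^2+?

n(Ce(SO4)2) = 0.005737 x 0.02121 = 0.0001217 mol.
From the balanced equation, 1 mol Ce(SO4)2 reacts with 1 mol Fe^2+, so n(Fe^2+) = 0.0001217 x 1/1 = 0.0001217 mol.
[Fe^2+] = 0.0001217 / 0.03967 L = 0.00307 M.

0.00307 M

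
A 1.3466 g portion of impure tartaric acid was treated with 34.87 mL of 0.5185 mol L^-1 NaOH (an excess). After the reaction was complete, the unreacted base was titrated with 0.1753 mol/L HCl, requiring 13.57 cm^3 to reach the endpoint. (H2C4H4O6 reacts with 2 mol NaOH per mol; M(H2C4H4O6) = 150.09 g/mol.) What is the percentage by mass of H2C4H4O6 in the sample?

87.5%

Total n(NaOH) added = 0.5185 x 0.03487 = 0.01808 mol.
n(HCl) used = 0.1753 x 0.01357 = 0.002379 mol, which equals the excess n(NaOH).
So n(NaOH) consumed by the sample = 0.01808 - 0.002379 = 0.01570 mol.
n(H2C4H4O6) = 0.01570 / 2 = 0.007851 mol.
mass H2C4H4O6 = 0.007851 x 150.09 = 1.178 g, so %H2C4H4O6 = 1.178/1.3466 x 100 = 87.5%.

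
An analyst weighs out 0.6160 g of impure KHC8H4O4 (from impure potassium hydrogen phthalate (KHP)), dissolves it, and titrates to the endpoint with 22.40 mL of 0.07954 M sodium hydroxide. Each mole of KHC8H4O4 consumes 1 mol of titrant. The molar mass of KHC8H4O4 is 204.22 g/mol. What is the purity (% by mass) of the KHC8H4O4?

n(NaOH) = 0.07954 x 0.02240 = 0.001782 mol.
n(KHC8H4O4) = 0.001782 / 1 = 0.001782 mol.
mass of KHC8H4O4 = 0.001782 x 204.22 = 0.3639 g.
% purity = 0.3639 / 0.6160 x 100 = 59.1%.

59.1%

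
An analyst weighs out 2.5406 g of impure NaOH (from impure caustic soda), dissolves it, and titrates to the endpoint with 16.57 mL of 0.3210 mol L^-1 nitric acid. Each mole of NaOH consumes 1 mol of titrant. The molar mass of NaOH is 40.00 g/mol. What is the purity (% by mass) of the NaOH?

n(HNO3) = 0.3210 x 0.01657 = 0.005319 mol.
n(NaOH) = 0.005319 / 1 = 0.005319 mol.
mass of NaOH = 0.005319 x 40.00 = 0.2128 g.
% purity = 0.2128 / 2.5406 x 100 = 8.37%.

8.37%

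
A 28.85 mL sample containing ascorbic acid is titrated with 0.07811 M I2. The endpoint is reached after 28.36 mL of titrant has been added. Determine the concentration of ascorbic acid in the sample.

0.0768 M

n(I2) = 0.07811 x 0.02836 = 0.002215 mol.
From the balanced equation, 1 mol I2 reacts with 1 mol ascorbic acid, so n(ascorbic acid) = 0.002215 x 1/1 = 0.002215 mol.
[ascorbic acid] = 0.002215 / 0.02885 L = 0.0768 M.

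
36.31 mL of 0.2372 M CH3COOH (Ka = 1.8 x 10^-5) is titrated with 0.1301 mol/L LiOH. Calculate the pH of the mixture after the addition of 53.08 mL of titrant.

5.35

Initial n(CH3COOH) = 0.2372 x 0.03631 = 0.008613 mol.
n(LiOH) added = 0.1301 x 0.05308 = 0.006906 mol, converting that many moles of CH3COOH to CH3COO-.
Remaining n(CH3COOH) = 0.001707 mol; n(CH3COO-) = 0.006906 mol.
By Henderson-Hasselbalch, pH = pKa + log([A^-]/[HA]) = 4.74 + log(0.006906/0.001707) = 4.74 + (+0.61) = 5.35.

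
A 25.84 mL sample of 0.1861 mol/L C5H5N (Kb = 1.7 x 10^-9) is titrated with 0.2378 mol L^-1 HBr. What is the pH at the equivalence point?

n(C5H5N) = 0.1861 x 0.02584 = 0.004809 mol; V(HBr) at equivalence = 0.004809/0.2378 = 0.02022 L.
At equivalence the base is fully converted to C5H5NH+; total volume = 0.04606 L, so [C5H5NH+] = 0.004809/0.04606 = 0.1044 M.
Ka(C5H5NH+) = Kw/Kb = 1.0e-14 / 1.7 x 10^-9 = 5.88e-6.
[H^+] = sqrt(Ka x [C5H5NH+]) = sqrt(5.88e-6 x 0.1044) = 0.000784 M.
pH = -log(0.000784) = 3.11.

3.11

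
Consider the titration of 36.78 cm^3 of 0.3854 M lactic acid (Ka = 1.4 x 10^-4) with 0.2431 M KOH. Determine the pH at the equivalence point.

8.51

n(HC3H5O3) = 0.3854 x 0.03678 = 0.01418 mol; V(KOH) at equivalence = 0.01418/0.2431 = 0.05831 L.
At equivalence all the acid is converted to C3H5O3-; total volume = 0.03678 + 0.05831 = 0.09509 L, so [C3H5O3-] = 0.01418/0.09509 = 0.1491 M.
Kb = Kw/Ka = 1.0e-14 / 1.4 x 10^-4 = 7.14e-11.
[OH^-] = sqrt(Kb x [C3H5O3-]) = sqrt(7.14e-11 x 0.1491) = 3.26e-6 M.
pOH = 5.49, so pH = 14.00 - 5.49 = 8.51.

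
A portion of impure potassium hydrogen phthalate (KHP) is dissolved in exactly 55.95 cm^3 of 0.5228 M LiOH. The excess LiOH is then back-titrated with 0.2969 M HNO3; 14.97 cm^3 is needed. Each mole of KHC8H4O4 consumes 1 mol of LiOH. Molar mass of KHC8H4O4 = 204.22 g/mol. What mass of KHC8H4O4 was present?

Total n(LiOH) added = 0.5228 x 0.05595 = 0.02925 mol.
n(HNO3) used = 0.2969 x 0.01497 = 0.004445 mol, which equals the excess n(LiOH).
So n(LiOH) consumed by the sample = 0.02925 - 0.004445 = 0.02481 mol.
n(KHC8H4O4) = 0.02481 / 1 = 0.02481 mol.
mass = 0.02481 mol x 204.22 g/mol = 5.07 g.

5.07 g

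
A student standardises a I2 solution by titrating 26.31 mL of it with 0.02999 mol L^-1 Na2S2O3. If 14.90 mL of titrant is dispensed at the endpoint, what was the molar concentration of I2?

n(Na2S2O3) = 0.02999 x 0.01490 = 0.0004469 mol.
From the balanced equation, 2 mol Na2S2O3 reacts with 1 mol I2, so n(I2) = 0.0004469 x 1/2 = 0.0002234 mol.
[I2] = 0.0002234 / 0.02631 L = 0.00849 M.

0.00849 M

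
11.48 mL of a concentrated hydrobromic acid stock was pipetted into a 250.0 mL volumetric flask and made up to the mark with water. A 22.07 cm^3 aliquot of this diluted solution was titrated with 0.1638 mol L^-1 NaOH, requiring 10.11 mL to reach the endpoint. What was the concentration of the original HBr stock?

n(NaOH) = 0.1638 x 0.01011 = 0.001656 mol.
n(HBr) in the aliquot = 0.001656 mol.
[diluted HBr] = 0.001656 / 0.02207 = 0.07503 M.
Dilution factor = 250.0/11.48 = 21.78, so [stock] = 0.07503 x 21.78 = 1.63 M.

1.63 M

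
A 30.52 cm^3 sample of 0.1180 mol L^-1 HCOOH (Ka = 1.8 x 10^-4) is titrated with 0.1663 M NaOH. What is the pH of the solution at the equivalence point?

n(HCOOH) = 0.1180 x 0.03052 = 0.003601 mol; V(NaOH) at equivalence = 0.003601/0.1663 = 0.02166 L.
At equivalence all the acid is converted to HCOO-; total volume = 0.03052 + 0.02166 = 0.05218 L, so [HCOO-] = 0.003601/0.05218 = 0.06902 M.
Kb = Kw/Ka = 1.0e-14 / 1.8 x 10^-4 = 5.56e-11.
[OH^-] = sqrt(Kb x [HCOO-]) = sqrt(5.56e-11 x 0.06902) = 1.96e-6 M.
pOH = 5.71, so pH = 14.00 - 5.71 = 8.29.

8.29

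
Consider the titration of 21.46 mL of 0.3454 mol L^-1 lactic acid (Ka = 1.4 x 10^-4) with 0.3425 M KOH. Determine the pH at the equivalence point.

8.54

n(HC3H5O3) = 0.3454 x 0.02146 = 0.007412 mol; V(KOH) at equivalence = 0.007412/0.3425 = 0.02164 L.
At equivalence all the acid is converted to C3H5O3-; total volume = 0.02146 + 0.02164 = 0.04310 L, so [C3H5O3-] = 0.007412/0.04310 = 0.1720 M.
Kb = Kw/Ka = 1.0e-14 / 1.4 x 10^-4 = 7.14e-11.
[OH^-] = sqrt(Kb x [C3H5O3-]) = sqrt(7.14e-11 x 0.1720) = 3.50e-6 M.
pOH = 5.46, so pH = 14.00 - 5.46 = 8.54.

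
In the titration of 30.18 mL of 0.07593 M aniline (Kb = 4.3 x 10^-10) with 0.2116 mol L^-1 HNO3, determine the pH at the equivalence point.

n(C6H5NH2) = 0.07593 x 0.03018 = 0.002292 mol; V(HNO3) at equivalence = 0.002292/0.2116 = 0.01083 L.
At equivalence the base is fully converted to C6H5NH3+; total volume = 0.04101 L, so [C6H5NH3+] = 0.002292/0.04101 = 0.05588 M.
Ka(C6H5NH3+) = Kw/Kb = 1.0e-14 / 4.3 x 10^-10 = 2.33e-5.
[H^+] = sqrt(Ka x [C6H5NH3+]) = sqrt(2.33e-5 x 0.05588) = 0.00114 M.
pH = -log(0.00114) = 2.94.

2.94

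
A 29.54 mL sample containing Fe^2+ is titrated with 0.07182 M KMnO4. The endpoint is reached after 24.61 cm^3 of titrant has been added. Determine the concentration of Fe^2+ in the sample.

0.299 M

n(KMnO4) = 0.07182 x 0.02461 = 0.001767 mol.
From the balanced equation, 1 mol KMnO4 reacts with 5 mol Fe^2+, so n(Fe^2+) = 0.001767 x 5/1 = 0.008837 mol.
[Fe^2+] = 0.008837 / 0.02954 L = 0.299 M.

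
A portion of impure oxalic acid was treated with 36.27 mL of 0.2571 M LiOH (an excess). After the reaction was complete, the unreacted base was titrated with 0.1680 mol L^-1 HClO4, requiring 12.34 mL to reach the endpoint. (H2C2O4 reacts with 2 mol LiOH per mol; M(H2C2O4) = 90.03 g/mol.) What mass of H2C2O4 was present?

0.326 g

Total n(LiOH) added = 0.2571 x 0.03627 = 0.009325 mol.
n(HClO4) used = 0.1680 x 0.01234 = 0.002073 mol, which equals the excess n(LiOH).
So n(LiOH) consumed by the sample = 0.009325 - 0.002073 = 0.007252 mol.
n(H2C2O4) = 0.007252 / 2 = 0.003626 mol.
mass = 0.003626 mol x 90.03 g/mol = 0.326 g.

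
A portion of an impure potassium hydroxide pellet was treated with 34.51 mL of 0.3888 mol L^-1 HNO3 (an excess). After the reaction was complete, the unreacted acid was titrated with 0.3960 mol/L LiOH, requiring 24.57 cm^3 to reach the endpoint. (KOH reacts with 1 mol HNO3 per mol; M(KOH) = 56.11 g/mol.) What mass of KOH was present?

Total n(HNO3) added = 0.3888 x 0.03451 = 0.01342 mol.
n(LiOH) used = 0.3960 x 0.02457 = 0.009730 mol, which equals the excess n(HNO3).
So n(HNO3) consumed by the sample = 0.01342 - 0.009730 = 0.003688 mol.
n(KOH) = 0.003688 / 1 = 0.003688 mol.
mass = 0.003688 mol x 56.11 g/mol = 0.207 g.

0.207 g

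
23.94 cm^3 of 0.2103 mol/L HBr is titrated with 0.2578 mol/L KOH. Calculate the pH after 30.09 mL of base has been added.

n(acid) = 0.2103 x 0.02394 = 0.005035 mol; n(KOH) added = 0.2578 x 0.03009 = 0.007757 mol.
Base is in excess by 0.007757 - 0.005035 = 0.002723 mol in a total volume of 0.05403 L.
[OH^-] = 0.002723/0.05403 = 0.05039 M, so pOH = 1.30 and pH = 14.00 - 1.30 = 12.70.

12.70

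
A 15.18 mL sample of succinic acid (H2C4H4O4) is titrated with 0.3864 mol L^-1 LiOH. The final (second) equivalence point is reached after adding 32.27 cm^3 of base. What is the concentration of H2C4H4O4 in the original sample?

n(LiOH) = 0.3864 x 0.03227 = 0.01247 mol.
At the final (second) equivalence point, 2 mol OH^- react per mol H2C4H4O4, so n(H2C4H4O4) = 0.01247 / 2 = 0.006235 mol.
[H2C4H4O4] = 0.006235 / 0.01518 L = 0.411 M.

0.411 M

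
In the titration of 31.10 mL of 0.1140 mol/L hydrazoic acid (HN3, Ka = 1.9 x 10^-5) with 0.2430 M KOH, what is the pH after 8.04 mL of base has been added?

4.81

Initial n(HN3) = 0.1140 x 0.03110 = 0.003545 mol.
n(KOH) added = 0.2430 x 0.008040 = 0.001954 mol, converting that many moles of HN3 to N3-.
Remaining n(HN3) = 0.001592 mol; n(N3-) = 0.001954 mol.
By Henderson-Hasselbalch, pH = pKa + log([A^-]/[HA]) = 4.72 + log(0.001954/0.001592) = 4.72 + (+0.09) = 4.81.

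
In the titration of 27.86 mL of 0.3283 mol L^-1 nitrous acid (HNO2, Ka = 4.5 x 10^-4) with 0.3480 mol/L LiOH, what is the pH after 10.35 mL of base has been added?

Initial n(HNO2) = 0.3283 x 0.02786 = 0.009146 mol.
n(LiOH) added = 0.3480 x 0.01035 = 0.003602 mol, converting that many moles of HNO2 to NO2-.
Remaining n(HNO2) = 0.005545 mol; n(NO2-) = 0.003602 mol.
By Henderson-Hasselbalch, pH = pKa + log([A^-]/[HA]) = 3.35 + log(0.003602/0.005545) = 3.35 + (-0.19) = 3.16.

3.16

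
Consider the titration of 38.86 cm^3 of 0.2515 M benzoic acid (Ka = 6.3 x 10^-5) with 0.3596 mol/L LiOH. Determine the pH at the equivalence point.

8.69

n(C6H5COOH) = 0.2515 x 0.03886 = 0.009773 mol; V(LiOH) at equivalence = 0.009773/0.3596 = 0.02718 L.
At equivalence all the acid is converted to C6H5COO-; total volume = 0.03886 + 0.02718 = 0.06604 L, so [C6H5COO-] = 0.009773/0.06604 = 0.1480 M.
Kb = Kw/Ka = 1.0e-14 / 6.3 x 10^-5 = 1.59e-10.
[OH^-] = sqrt(Kb x [C6H5COO-]) = sqrt(1.59e-10 x 0.1480) = 4.85e-6 M.
pOH = 5.31, so pH = 14.00 - 5.31 = 8.69.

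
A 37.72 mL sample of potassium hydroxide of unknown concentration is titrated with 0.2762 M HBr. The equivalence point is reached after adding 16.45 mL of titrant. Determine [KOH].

0.120 M

n(HBr) delivered = 0.2762 x 0.01645 = 0.004543 mol.
For a 1:1 reaction, n(KOH) = 0.004543 mol.
[KOH] = 0.004543 mol / 0.03772 L = 0.120 M.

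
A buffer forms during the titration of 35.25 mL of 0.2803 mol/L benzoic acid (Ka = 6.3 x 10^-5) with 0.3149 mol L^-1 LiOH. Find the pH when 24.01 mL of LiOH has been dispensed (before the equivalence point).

4.71

Initial n(C6H5COOH) = 0.2803 x 0.03525 = 0.009881 mol.
n(LiOH) added = 0.3149 x 0.02401 = 0.007561 mol, converting that many moles of C6H5COOH to C6H5COO-.
Remaining n(C6H5COOH) = 0.002320 mol; n(C6H5COO-) = 0.007561 mol.
By Henderson-Hasselbalch, pH = pKa + log([A^-]/[HA]) = 4.20 + log(0.007561/0.002320) = 4.20 + (+0.51) = 4.71.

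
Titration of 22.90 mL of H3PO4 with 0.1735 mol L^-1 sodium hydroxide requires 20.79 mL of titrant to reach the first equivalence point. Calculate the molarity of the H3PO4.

n(NaOH) = 0.1735 x 0.02079 = 0.003607 mol.
At the first equivalence point, 1 mol OH^- react per mol H3PO4, so n(H3PO4) = 0.003607 / 1 = 0.003607 mol.
[H3PO4] = 0.003607 / 0.02290 L = 0.158 M.

0.158 M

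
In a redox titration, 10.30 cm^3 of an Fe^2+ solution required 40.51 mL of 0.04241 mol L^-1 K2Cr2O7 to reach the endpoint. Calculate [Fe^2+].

1.00 M

n(K2Cr2O7) = 0.04241 x 0.04051 = 0.001718 mol.
From the balanced equation, 1 mol K2Cr2O7 reacts with 6 mol Fe^2+, so n(Fe^2+) = 0.001718 x 6/1 = 0.01031 mol.
[Fe^2+] = 0.01031 / 0.01030 L = 1.00 M.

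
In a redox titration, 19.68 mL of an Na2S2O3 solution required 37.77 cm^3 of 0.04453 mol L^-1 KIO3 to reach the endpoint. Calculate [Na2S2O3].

0.513 M

n(KIO3) = 0.04453 x 0.03777 = 0.001682 mol.
From the balanced equation, 1 mol KIO3 reacts with 6 mol Na2S2O3, so n(Na2S2O3) = 0.001682 x 6/1 = 0.01009 mol.
[Na2S2O3] = 0.01009 / 0.01968 L = 0.513 M.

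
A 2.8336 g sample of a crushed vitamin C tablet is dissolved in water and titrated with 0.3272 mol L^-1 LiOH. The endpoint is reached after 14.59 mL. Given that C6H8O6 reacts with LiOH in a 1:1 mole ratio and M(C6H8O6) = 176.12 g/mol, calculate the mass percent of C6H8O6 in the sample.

n(LiOH) = 0.3272 x 0.01459 = 0.004774 mol.
n(C6H8O6) = 0.004774 / 1 = 0.004774 mol.
mass of C6H8O6 = 0.004774 x 176.12 = 0.8408 g.
% purity = 0.8408 / 2.8336 x 100 = 29.7%.

29.7%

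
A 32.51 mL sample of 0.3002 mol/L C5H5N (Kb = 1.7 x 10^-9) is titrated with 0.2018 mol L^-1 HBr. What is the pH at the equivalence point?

3.07

n(C5H5N) = 0.3002 x 0.03251 = 0.009760 mol; V(HBr) at equivalence = 0.009760/0.2018 = 0.04836 L.
At equivalence the base is fully converted to C5H5NH+; total volume = 0.08087 L, so [C5H5NH+] = 0.009760/0.08087 = 0.1207 M.
Ka(C5H5NH+) = Kw/Kb = 1.0e-14 / 1.7 x 10^-9 = 5.88e-6.
[H^+] = sqrt(Ka x [C5H5NH+]) = sqrt(5.88e-6 x 0.1207) = 0.000843 M.
pH = -log(0.000843) = 3.07.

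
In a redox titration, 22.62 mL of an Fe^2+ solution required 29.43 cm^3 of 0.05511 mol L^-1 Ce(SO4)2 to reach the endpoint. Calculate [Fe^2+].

n(Ce(SO4)2) = 0.05511 x 0.02943 = 0.001622 mol.
From the balanced equation, 1 mol Ce(SO4)2 reacts with 1 mol Fe^2+, so n(Fe^2+) = 0.001622 x 1/1 = 0.001622 mol.
[Fe^2+] = 0.001622 / 0.02262 L = 0.0717 M.

0.0717 M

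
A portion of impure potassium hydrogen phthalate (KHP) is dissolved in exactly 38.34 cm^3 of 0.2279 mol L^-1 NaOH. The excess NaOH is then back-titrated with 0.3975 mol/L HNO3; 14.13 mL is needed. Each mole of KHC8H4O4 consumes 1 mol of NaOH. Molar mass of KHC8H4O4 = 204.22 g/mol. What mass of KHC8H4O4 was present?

0.637 g

Total n(NaOH) added = 0.2279 x 0.03834 = 0.008738 mol.
n(HNO3) used = 0.3975 x 0.01413 = 0.005617 mol, which equals the excess n(NaOH).
So n(NaOH) consumed by the sample = 0.008738 - 0.005617 = 0.003121 mol.
n(KHC8H4O4) = 0.003121 / 1 = 0.003121 mol.
mass = 0.003121 mol x 204.22 g/mol = 0.637 g.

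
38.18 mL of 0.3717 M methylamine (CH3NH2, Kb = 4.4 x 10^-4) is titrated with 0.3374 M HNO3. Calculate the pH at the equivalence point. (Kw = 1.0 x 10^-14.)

n(CH3NH2) = 0.3717 x 0.03818 = 0.01419 mol; V(HNO3) at equivalence = 0.01419/0.3374 = 0.04206 L.
At equivalence the base is fully converted to CH3NH3+; total volume = 0.08024 L, so [CH3NH3+] = 0.01419/0.08024 = 0.1769 M.
Ka(CH3NH3+) = Kw/Kb = 1.0e-14 / 4.4 x 10^-4 = 2.27e-11.
[H^+] = sqrt(Ka x [CH3NH3+]) = sqrt(2.27e-11 x 0.1769) = 2.00e-6 M.
pH = -log(2.00e-6) = 5.70.

5.70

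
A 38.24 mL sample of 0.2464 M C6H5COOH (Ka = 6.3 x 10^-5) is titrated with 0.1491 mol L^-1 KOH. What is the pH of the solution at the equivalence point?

8.58

n(C6H5COOH) = 0.2464 x 0.03824 = 0.009422 mol; V(KOH) at equivalence = 0.009422/0.1491 = 0.06319 L.
At equivalence all the acid is converted to C6H5COO-; total volume = 0.03824 + 0.06319 = 0.1014 L, so [C6H5COO-] = 0.009422/0.1014 = 0.09289 M.
Kb = Kw/Ka = 1.0e-14 / 6.3 x 10^-5 = 1.59e-10.
[OH^-] = sqrt(Kb x [C6H5COO-]) = sqrt(1.59e-10 x 0.09289) = 3.84e-6 M.
pOH = 5.42, so pH = 14.00 - 5.42 = 8.58.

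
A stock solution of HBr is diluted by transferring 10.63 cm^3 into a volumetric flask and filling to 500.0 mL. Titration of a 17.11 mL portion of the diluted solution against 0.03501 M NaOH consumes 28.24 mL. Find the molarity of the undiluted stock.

n(NaOH) = 0.03501 x 0.02824 = 0.0009887 mol.
n(HBr) in the aliquot = 0.0009887 mol.
[diluted HBr] = 0.0009887 / 0.01711 = 0.05778 M.
Dilution factor = 500.0/10.63 = 47.04, so [stock] = 0.05778 x 47.04 = 2.72 M.

2.72 M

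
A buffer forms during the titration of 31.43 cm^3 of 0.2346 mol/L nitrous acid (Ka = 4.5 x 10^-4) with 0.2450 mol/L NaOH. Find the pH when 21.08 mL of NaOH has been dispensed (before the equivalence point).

3.72

Initial n(HNO2) = 0.2346 x 0.03143 = 0.007373 mol.
n(NaOH) added = 0.2450 x 0.02108 = 0.005165 mol, converting that many moles of HNO2 to NO2-.
Remaining n(HNO2) = 0.002209 mol; n(NO2-) = 0.005165 mol.
By Henderson-Hasselbalch, pH = pKa + log([A^-]/[HA]) = 3.35 + log(0.005165/0.002209) = 3.35 + (+0.37) = 3.72.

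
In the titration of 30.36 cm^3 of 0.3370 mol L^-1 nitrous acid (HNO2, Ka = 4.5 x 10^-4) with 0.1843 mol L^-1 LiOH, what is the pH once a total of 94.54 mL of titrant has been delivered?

n(acid) = 0.3370 x 0.03036 = 0.01023 mol; n(LiOH) added = 0.1843 x 0.09454 = 0.01742 mol.
Base is in excess by 0.01742 - 0.01023 = 0.007192 mol in a total volume of 0.1249 L.
[OH^-] = 0.007192/0.1249 = 0.05759 M, so pOH = 1.24 and pH = 14.00 - 1.24 = 12.76.

12.76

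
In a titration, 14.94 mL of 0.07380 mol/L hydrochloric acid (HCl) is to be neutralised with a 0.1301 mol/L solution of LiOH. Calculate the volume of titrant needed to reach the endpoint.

8.47 mL

n(HCl) = 0.07380 mol/L x 0.01494 L = 0.001103 mol.
At equivalence n(LiOH) = n(HCl) = 0.001103 mol.
V(LiOH) = 0.001103 / 0.1301 = 0.008475 L = 8.47 mL.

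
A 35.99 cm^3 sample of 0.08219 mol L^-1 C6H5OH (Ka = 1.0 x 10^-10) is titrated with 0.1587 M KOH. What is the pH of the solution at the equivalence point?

n(C6H5OH) = 0.08219 x 0.03599 = 0.002958 mol; V(KOH) at equivalence = 0.002958/0.1587 = 0.01864 L.
At equivalence all the acid is converted to C6H5O-; total volume = 0.03599 + 0.01864 = 0.05463 L, so [C6H5O-] = 0.002958/0.05463 = 0.05415 M.
Kb = Kw/Ka = 1.0e-14 / 1.0 x 10^-10 = 0.000100.
[OH^-] = sqrt(Kb x [C6H5O-]) = sqrt(0.000100 x 0.05415) = 0.00233 M.
pOH = 2.63, so pH = 14.00 - 2.63 = 11.37.

11.37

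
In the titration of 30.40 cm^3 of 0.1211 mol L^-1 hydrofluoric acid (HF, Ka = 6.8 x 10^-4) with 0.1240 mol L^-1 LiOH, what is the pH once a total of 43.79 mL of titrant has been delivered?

12.37

n(acid) = 0.1211 x 0.03040 = 0.003681 mol; n(LiOH) added = 0.1240 x 0.04379 = 0.005430 mol.
Base is in excess by 0.005430 - 0.003681 = 0.001749 mol in a total volume of 0.07419 L.
[OH^-] = 0.001749/0.07419 = 0.02357 M, so pOH = 1.63 and pH = 14.00 - 1.63 = 12.37.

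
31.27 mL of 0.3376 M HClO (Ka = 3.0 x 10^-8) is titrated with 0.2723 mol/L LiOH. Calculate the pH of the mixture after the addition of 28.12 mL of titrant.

7.94

Initial n(HClO) = 0.3376 x 0.03127 = 0.01056 mol.
n(LiOH) added = 0.2723 x 0.02812 = 0.007657 mol, converting that many moles of HClO to ClO-.
Remaining n(HClO) = 0.002900 mol; n(ClO-) = 0.007657 mol.
By Henderson-Hasselbalch, pH = pKa + log([A^-]/[HA]) = 7.52 + log(0.007657/0.002900) = 7.52 + (+0.42) = 7.94.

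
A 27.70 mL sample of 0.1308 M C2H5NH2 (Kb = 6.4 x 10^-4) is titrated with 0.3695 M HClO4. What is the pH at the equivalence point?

5.91

n(C2H5NH2) = 0.1308 x 0.02770 = 0.003623 mol; V(HClO4) at equivalence = 0.003623/0.3695 = 0.009806 L.
At equivalence the base is fully converted to C2H5NH3+; total volume = 0.03751 L, so [C2H5NH3+] = 0.003623/0.03751 = 0.09660 M.
Ka(C2H5NH3+) = Kw/Kb = 1.0e-14 / 6.4 x 10^-4 = 1.56e-11.
[H^+] = sqrt(Ka x [C2H5NH3+]) = sqrt(1.56e-11 x 0.09660) = 1.23e-6 M.
pH = -log(1.23e-6) = 5.91.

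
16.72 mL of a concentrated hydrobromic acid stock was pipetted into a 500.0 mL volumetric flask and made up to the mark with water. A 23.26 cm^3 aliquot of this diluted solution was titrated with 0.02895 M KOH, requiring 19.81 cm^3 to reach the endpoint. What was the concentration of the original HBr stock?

n(KOH) = 0.02895 x 0.01981 = 0.0005735 mol.
n(HBr) in the aliquot = 0.0005735 mol.
[diluted HBr] = 0.0005735 / 0.02326 = 0.02466 M.
Dilution factor = 500.0/16.72 = 29.90, so [stock] = 0.02466 x 29.90 = 0.737 M.

0.737 M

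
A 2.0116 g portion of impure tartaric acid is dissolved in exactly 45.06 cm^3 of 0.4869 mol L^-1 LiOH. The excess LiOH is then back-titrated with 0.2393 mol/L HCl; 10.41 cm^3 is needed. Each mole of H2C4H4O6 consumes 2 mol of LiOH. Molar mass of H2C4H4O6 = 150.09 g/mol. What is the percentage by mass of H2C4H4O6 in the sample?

72.6%

Total n(LiOH) added = 0.4869 x 0.04506 = 0.02194 mol.
n(HCl) used = 0.2393 x 0.01041 = 0.002491 mol, which equals the excess n(LiOH).
So n(LiOH) consumed by the sample = 0.02194 - 0.002491 = 0.01945 mol.
n(H2C4H4O6) = 0.01945 / 2 = 0.009724 mol.
mass H2C4H4O6 = 0.009724 x 150.09 = 1.460 g, so %H2C4H4O6 = 1.460/2.0116 x 100 = 72.6%.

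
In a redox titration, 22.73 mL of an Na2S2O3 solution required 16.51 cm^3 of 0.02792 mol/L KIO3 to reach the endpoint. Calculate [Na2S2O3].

0.122 M

n(KIO3) = 0.02792 x 0.01651 = 0.0004610 mol.
From the balanced equation, 1 mol KIO3 reacts with 6 mol Na2S2O3, so n(Na2S2O3) = 0.0004610 x 6/1 = 0.002766 mol.
[Na2S2O3] = 0.002766 / 0.02273 L = 0.122 M.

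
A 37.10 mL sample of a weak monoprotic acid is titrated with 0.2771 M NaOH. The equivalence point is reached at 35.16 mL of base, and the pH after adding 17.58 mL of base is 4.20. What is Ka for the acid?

6.3 x 10^-5

17.58 mL is half of the equivalence volume, so this is the half-equivalence point where [HA] = [A^-].
At half-equivalence pH = pKa, so pKa = 4.20.
Ka = 10^(-4.20) = 6.3 x 10^-5.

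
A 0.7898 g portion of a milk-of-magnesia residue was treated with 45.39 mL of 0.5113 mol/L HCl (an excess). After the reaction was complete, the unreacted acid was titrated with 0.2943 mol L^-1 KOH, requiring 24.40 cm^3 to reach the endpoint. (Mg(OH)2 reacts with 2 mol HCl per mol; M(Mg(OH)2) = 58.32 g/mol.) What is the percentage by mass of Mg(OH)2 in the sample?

Total n(HCl) added = 0.5113 x 0.04539 = 0.02321 mol.
n(KOH) used = 0.2943 x 0.02440 = 0.007181 mol, which equals the excess n(HCl).
So n(HCl) consumed by the sample = 0.02321 - 0.007181 = 0.01603 mol.
n(Mg(OH)2) = 0.01603 / 2 = 0.008013 mol.
mass Mg(OH)2 = 0.008013 x 58.32 = 0.4673 g, so %Mg(OH)2 = 0.4673/0.7898 x 100 = 59.2%.

59.2%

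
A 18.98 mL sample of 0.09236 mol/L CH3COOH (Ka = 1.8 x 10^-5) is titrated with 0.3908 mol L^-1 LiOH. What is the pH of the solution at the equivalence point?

8.81

n(CH3COOH) = 0.09236 x 0.01898 = 0.001753 mol; V(LiOH) at equivalence = 0.001753/0.3908 = 0.004486 L.
At equivalence all the acid is converted to CH3COO-; total volume = 0.01898 + 0.004486 = 0.02347 L, so [CH3COO-] = 0.001753/0.02347 = 0.07470 M.
Kb = Kw/Ka = 1.0e-14 / 1.8 x 10^-5 = 5.56e-10.
[OH^-] = sqrt(Kb x [CH3COO-]) = sqrt(5.56e-10 x 0.07470) = 6.44e-6 M.
pOH = 5.19, so pH = 14.00 - 5.19 = 8.81.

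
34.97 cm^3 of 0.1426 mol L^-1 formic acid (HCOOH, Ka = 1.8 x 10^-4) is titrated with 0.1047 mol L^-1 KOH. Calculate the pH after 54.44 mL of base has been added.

11.90

n(acid) = 0.1426 x 0.03497 = 0.004987 mol; n(KOH) added = 0.1047 x 0.05444 = 0.005700 mol.
Base is in excess by 0.005700 - 0.004987 = 0.0007131 mol in a total volume of 0.08941 L.
[OH^-] = 0.0007131/0.08941 = 0.007976 M, so pOH = 2.10 and pH = 14.00 - 2.10 = 11.90.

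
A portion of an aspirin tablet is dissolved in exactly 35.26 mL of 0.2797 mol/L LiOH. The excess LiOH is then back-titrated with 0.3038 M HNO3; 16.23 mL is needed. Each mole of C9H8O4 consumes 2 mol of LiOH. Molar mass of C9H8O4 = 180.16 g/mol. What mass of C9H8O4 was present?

0.444 g

Total n(LiOH) added = 0.2797 x 0.03526 = 0.009862 mol.
n(HNO3) used = 0.3038 x 0.01623 = 0.004931 mol, which equals the excess n(LiOH).
So n(LiOH) consumed by the sample = 0.009862 - 0.004931 = 0.004932 mol.
n(C9H8O4) = 0.004932 / 2 = 0.002466 mol.
mass = 0.002466 mol x 180.16 g/mol = 0.444 g.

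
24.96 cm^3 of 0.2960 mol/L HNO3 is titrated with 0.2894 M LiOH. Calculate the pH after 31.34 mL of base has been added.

n(acid) = 0.2960 x 0.02496 = 0.007388 mol; n(LiOH) added = 0.2894 x 0.03134 = 0.009070 mol.
Base is in excess by 0.009070 - 0.007388 = 0.001682 mol in a total volume of 0.05630 L.
[OH^-] = 0.001682/0.05630 = 0.02987 M, so pOH = 1.52 and pH = 14.00 - 1.52 = 12.48.

12.48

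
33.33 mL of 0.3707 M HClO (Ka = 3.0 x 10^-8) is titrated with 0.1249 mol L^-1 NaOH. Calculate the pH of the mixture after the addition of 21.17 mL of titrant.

Initial n(HClO) = 0.3707 x 0.03333 = 0.01236 mol.
n(NaOH) added = 0.1249 x 0.02117 = 0.002644 mol, converting that many moles of HClO to ClO-.
Remaining n(HClO) = 0.009711 mol; n(ClO-) = 0.002644 mol.
By Henderson-Hasselbalch, pH = pKa + log([A^-]/[HA]) = 7.52 + log(0.002644/0.009711) = 7.52 + (-0.56) = 6.96.

6.96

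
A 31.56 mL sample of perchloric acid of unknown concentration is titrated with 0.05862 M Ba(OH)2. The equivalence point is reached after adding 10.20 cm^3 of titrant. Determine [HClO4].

n(Ba(OH)2) delivered = 0.05862 x 0.01020 = 0.0005979 mol.
The reaction is 2 HClO4 + 1 Ba(OH)2, so n(HClO4) = 0.0005979 x 2/1 = 0.001196 mol.
[HClO4] = 0.001196 mol / 0.03156 L = 0.0379 M.

0.0379 M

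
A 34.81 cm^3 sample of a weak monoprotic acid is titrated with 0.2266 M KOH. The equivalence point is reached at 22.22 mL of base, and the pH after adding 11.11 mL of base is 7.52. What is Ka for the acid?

3.0 x 10^-8

11.11 mL is half of the equivalence volume, so this is the half-equivalence point where [HA] = [A^-].
At half-equivalence pH = pKa, so pKa = 7.52.
Ka = 10^(-7.52) = 3.0 x 10^-8.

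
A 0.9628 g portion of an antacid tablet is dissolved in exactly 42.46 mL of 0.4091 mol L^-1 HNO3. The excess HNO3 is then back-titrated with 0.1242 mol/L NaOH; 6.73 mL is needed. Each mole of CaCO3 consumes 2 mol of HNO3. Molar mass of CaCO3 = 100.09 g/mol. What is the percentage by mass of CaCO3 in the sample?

Total n(HNO3) added = 0.4091 x 0.04246 = 0.01737 mol.
n(NaOH) used = 0.1242 x 0.006730 = 0.0008359 mol, which equals the excess n(HNO3).
So n(HNO3) consumed by the sample = 0.01737 - 0.0008359 = 0.01653 mol.
n(CaCO3) = 0.01653 / 2 = 0.008267 mol.
mass CaCO3 = 0.008267 x 100.09 = 0.8275 g, so %CaCO3 = 0.8275/0.9628 x 100 = 85.9%.

85.9%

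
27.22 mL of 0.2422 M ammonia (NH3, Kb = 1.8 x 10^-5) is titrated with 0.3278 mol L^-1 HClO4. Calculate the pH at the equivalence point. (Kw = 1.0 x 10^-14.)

n(NH3) = 0.2422 x 0.02722 = 0.006593 mol; V(HClO4) at equivalence = 0.006593/0.3278 = 0.02011 L.
At equivalence the base is fully converted to NH4+; total volume = 0.04733 L, so [NH4+] = 0.006593/0.04733 = 0.1393 M.
Ka(NH4+) = Kw/Kb = 1.0e-14 / 1.8 x 10^-5 = 5.56e-10.
[H^+] = sqrt(Ka x [NH4+]) = sqrt(5.56e-10 x 0.1393) = 8.80e-6 M.
pH = -log(8.80e-6) = 5.06.

5.06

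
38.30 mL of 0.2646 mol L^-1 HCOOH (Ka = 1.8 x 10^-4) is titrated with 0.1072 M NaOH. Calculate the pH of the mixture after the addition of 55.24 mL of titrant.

3.89

Initial n(HCOOH) = 0.2646 x 0.03830 = 0.01013 mol.
n(NaOH) added = 0.1072 x 0.05524 = 0.005922 mol, converting that many moles of HCOOH to HCOO-.
Remaining n(HCOOH) = 0.004212 mol; n(HCOO-) = 0.005922 mol.
By Henderson-Hasselbalch, pH = pKa + log([A^-]/[HA]) = 3.74 + log(0.005922/0.004212) = 3.74 + (+0.15) = 3.89.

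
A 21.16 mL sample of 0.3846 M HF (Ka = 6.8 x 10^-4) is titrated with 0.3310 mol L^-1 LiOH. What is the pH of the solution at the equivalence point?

n(HF) = 0.3846 x 0.02116 = 0.008138 mol; V(LiOH) at equivalence = 0.008138/0.3310 = 0.02459 L.
At equivalence all the acid is converted to F-; total volume = 0.02116 + 0.02459 = 0.04575 L, so [F-] = 0.008138/0.04575 = 0.1779 M.
Kb = Kw/Ka = 1.0e-14 / 6.8 x 10^-4 = 1.47e-11.
[OH^-] = sqrt(Kb x [F-]) = sqrt(1.47e-11 x 0.1779) = 1.62e-6 M.
pOH = 5.79, so pH = 14.00 - 5.79 = 8.21.

8.21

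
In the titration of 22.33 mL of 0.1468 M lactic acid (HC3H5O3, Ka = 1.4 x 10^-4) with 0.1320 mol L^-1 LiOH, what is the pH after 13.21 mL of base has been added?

3.91

Initial n(HC3H5O3) = 0.1468 x 0.02233 = 0.003278 mol.
n(LiOH) added = 0.1320 x 0.01321 = 0.001744 mol, converting that many moles of HC3H5O3 to C3H5O3-.
Remaining n(HC3H5O3) = 0.001534 mol; n(C3H5O3-) = 0.001744 mol.
By Henderson-Hasselbalch, pH = pKa + log([A^-]/[HA]) = 3.85 + log(0.001744/0.001534) = 3.85 + (+0.06) = 3.91.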